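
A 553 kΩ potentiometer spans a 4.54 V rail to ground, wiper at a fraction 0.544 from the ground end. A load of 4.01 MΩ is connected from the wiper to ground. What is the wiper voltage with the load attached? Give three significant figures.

V ≈ 2.39 V

The wiper splits the pot into (1−α)R = 252.2 kΩ above and αR = 300.8 kΩ below.
Lower section ‖ load = 279.8 kΩ.
V_wiper = 4.54 × 279.8/(252.2 + 279.8) = 2.39 V.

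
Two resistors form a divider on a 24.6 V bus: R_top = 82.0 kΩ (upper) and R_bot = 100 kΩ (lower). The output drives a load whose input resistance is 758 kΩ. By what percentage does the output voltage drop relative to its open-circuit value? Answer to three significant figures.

5.61 %

The divider's output (Thévenin) resistance is R_top‖R_bot = 45.05 kΩ.
Fractional drop under load = R_th/(R_th + R_L) = 45.05 / (45.05 + 758) = 0.05610.
So the output falls by 5.61 %.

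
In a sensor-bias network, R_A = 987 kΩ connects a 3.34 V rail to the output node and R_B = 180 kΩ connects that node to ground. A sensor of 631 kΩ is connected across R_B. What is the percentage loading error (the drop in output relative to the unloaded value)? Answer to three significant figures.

Unloaded V = 3.34 × 180/1167 = 0.5152 V.
Loaded: R_B‖R_L = 140.0 kΩ, giving V = 3.34 × 140.0/1127 = 0.4150 V.
Drop = (0.5152 − 0.4150) / 0.5152 = 19.4 %.

19.4 %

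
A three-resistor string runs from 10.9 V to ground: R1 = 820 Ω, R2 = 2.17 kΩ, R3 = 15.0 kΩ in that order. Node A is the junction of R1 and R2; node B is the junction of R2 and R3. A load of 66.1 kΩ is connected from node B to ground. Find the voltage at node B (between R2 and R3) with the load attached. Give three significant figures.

At node B, R3 is in parallel with the load: R3‖R_L = 12230 Ω.
Below node A the resistance is R2 + (R3‖R_L) = 14400 Ω, so V_A = 10.9 × 14400/15220 = 10.31 V.
Then V_B = V_A × (R3‖R_L)/(R2 + R3‖R_L) = 10.31 × 12230/14400 = 8.76 V.

V ≈ 8.76 V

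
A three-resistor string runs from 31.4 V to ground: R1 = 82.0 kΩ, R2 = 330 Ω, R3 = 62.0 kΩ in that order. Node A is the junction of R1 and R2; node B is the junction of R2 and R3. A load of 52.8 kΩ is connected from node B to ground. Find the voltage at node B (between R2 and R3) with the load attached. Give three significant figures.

At node B, R3 is in parallel with the load: R3‖R_L = 28520 Ω.
Below node A the resistance is R2 + (R3‖R_L) = 28850 Ω, so V_A = 31.4 × 28850/110800 = 8.171 V.
Then V_B = V_A × (R3‖R_L)/(R2 + R3‖R_L) = 8.171 × 28520/28850 = 8.08 V.

V ≈ 8.08 V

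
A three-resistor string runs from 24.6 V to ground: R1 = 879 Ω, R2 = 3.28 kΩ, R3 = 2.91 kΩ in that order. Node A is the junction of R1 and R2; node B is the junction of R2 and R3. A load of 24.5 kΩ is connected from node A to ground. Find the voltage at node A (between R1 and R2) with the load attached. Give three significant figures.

Below node A the series string R2+R3 = 6190 Ω sits in parallel with the 24500 Ω load: 4942 Ω.
V_A = 24.6 × 4942/(879 + 4942) = 20.9 V.

V ≈ 20.9 V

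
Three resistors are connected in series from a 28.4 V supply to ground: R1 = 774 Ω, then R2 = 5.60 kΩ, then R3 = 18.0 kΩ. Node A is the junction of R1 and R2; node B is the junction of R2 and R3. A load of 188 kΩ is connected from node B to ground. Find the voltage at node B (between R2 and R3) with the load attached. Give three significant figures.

At node B, R3 is in parallel with the load: R3‖R_L = 16430 Ω.
Below node A the resistance is R2 + (R3‖R_L) = 22030 Ω, so V_A = 28.4 × 22030/22800 = 27.44 V.
Then V_B = V_A × (R3‖R_L)/(R2 + R3‖R_L) = 27.44 × 16430/22030 = 20.5 V.

V ≈ 20.5 V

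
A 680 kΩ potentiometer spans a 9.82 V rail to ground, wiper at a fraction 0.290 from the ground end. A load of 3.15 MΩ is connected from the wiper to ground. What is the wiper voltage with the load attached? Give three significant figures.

V ≈ 2.73 V

The wiper splits the pot into (1−α)R = 482.8 kΩ above and αR = 197.2 kΩ below.
Lower section ‖ load = 185.6 kΩ.
V_wiper = 9.82 × 185.6/(482.8 + 185.6) = 2.73 V.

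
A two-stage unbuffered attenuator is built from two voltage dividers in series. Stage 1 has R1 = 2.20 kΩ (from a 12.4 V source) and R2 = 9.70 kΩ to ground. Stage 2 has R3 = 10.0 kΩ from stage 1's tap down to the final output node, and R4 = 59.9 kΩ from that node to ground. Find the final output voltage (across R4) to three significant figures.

V_out ≈ 8.44 V

Stage 2 presents R3+R4 = 69.90 kΩ as a load on stage 1's tap.
Stage 1's lower leg becomes R2‖(R3+R4) = 8.518 kΩ, so V_mid = 12.4 × 8.518/10.72 = 9.855 V.
Stage 2 is itself unloaded: V_out = V_mid × R4/(R3+R4) = 9.855 × 59.9/69.90 = 8.44 V.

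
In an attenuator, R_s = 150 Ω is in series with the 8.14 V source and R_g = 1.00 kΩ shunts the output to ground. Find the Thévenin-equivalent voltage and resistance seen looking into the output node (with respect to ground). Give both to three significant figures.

V_th = 7.08 V, R_th = 130 Ω

V_th is the open-circuit tap voltage: 8.14 × 1000/(150 + 1000) = 7.08 V.
With the supply zeroed, R_s and R_g appear in parallel from the tap: R_th = R_s‖R_g = (150 × 1000)/1150 = 130 Ω.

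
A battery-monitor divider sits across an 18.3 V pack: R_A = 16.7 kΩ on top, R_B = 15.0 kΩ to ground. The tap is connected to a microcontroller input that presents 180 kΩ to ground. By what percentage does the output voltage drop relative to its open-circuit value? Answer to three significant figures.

4.21 %

The divider's output (Thévenin) resistance is R_A‖R_B = 7.902 kΩ.
Fractional drop under load = R_th/(R_th + R_L) = 7.902 / (7.902 + 180) = 0.04205.
So the output falls by 4.21 %.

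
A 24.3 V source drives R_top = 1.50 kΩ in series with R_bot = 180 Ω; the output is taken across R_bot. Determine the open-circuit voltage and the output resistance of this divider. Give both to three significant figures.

V_th = 2.60 V, R_th = 161 Ω

V_th is the open-circuit tap voltage: 24.3 × 180/(1500 + 180) = 2.60 V.
With the supply zeroed, R_top and R_bot appear in parallel from the tap: R_th = R_top‖R_bot = (1500 × 180)/1680 = 161 Ω.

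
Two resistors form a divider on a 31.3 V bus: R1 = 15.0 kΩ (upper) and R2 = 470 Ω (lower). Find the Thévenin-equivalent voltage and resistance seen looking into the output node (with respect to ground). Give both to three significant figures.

V_th is the open-circuit tap voltage: 31.3 × 470/(15000 + 470) = 0.951 V.
With the supply zeroed, R1 and R2 appear in parallel from the tap: R_th = R1‖R2 = (15000 × 470)/15470 = 456 Ω.

V_th = 0.951 V, R_th = 456 Ω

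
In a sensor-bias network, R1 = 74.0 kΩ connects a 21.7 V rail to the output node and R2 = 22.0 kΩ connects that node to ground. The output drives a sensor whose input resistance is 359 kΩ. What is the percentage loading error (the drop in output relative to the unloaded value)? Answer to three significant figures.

4.51 %

The divider's output (Thévenin) resistance is R1‖R2 = 16.96 kΩ.
Fractional drop under load = R_th/(R_th + R_L) = 16.96 / (16.96 + 359) = 0.04511.
So the output falls by 4.51 %.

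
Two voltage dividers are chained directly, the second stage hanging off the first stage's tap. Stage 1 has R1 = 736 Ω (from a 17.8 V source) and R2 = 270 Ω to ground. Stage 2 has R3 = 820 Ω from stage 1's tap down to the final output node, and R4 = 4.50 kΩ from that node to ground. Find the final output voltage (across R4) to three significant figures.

Stage 2 presents R3+R4 = 5320 Ω as a load on stage 1's tap.
Stage 1's lower leg becomes R2‖(R3+R4) = 257.0 Ω, so V_mid = 17.8 × 257.0/993.0 = 4.606 V.
Stage 2 is itself unloaded: V_out = V_mid × R4/(R3+R4) = 4.606 × 4500/5320 = 3.90 V.

V_out ≈ 3.90 V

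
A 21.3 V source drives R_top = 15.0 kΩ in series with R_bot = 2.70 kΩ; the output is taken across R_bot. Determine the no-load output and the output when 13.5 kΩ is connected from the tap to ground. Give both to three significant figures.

Unloaded: 3.25 V; loaded: 2.78 V

Open-circuit: V = 21.3 × 2.70/(15.0 + 2.70) = 3.25 V.
With the load, R_bot becomes R_bot‖R_L = 2.250 kΩ, so V = 21.3 × 2.250/17.25 = 2.78 V.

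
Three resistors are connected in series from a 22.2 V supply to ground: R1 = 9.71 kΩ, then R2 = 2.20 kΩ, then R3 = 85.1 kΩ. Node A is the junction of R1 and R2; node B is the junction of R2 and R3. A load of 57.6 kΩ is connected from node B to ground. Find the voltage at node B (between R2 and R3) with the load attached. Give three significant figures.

At node B, R3 is in parallel with the load: R3‖R_L = 34.35 kΩ.
Below node A the resistance is R2 + (R3‖R_L) = 36.55 kΩ, so V_A = 22.2 × 36.55/46.26 = 17.54 V.
Then V_B = V_A × (R3‖R_L)/(R2 + R3‖R_L) = 17.54 × 34.35/36.55 = 16.5 V.

V ≈ 16.5 V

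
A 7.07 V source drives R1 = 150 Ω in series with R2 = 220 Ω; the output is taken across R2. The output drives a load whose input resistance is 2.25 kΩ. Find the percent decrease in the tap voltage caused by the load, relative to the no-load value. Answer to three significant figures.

The divider's output (Thévenin) resistance is R1‖R2 = 89.19 Ω.
Fractional drop under load = R_th/(R_th + R_L) = 89.19 / (89.19 + 2250) = 0.03813.
So the output falls by 3.81 %.

3.81 %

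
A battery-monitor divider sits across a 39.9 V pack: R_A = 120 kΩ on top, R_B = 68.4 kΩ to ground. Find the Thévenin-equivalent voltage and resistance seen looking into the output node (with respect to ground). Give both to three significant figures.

V_th is the open-circuit tap voltage: 39.9 × 68.4/(120 + 68.4) = 14.5 V.
With the supply zeroed, R_A and R_B appear in parallel from the tap: R_th = R_A‖R_B = (120 × 68.4)/188.4 = 43.6 kΩ.

V_th = 14.5 V, R_th = 43.6 kΩ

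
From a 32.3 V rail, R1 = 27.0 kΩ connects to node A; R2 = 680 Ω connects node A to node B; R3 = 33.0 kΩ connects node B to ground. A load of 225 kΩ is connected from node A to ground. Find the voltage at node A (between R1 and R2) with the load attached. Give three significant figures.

Below node A the series string R2+R3 = 33680 Ω sits in parallel with the 225000 Ω load: 29290 Ω.
V_A = 32.3 × 29290/(27000 + 29290) = 16.8 V.

V ≈ 16.8 V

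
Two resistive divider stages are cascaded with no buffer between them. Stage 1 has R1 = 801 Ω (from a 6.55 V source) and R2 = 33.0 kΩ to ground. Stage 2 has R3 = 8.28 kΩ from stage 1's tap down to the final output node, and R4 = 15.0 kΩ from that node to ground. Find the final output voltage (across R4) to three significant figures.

V_out ≈ 3.99 V

Stage 2 presents R3+R4 = 23280 Ω as a load on stage 1's tap.
Stage 1's lower leg becomes R2‖(R3+R4) = 13650 Ω, so V_mid = 6.55 × 13650/14450 = 6.187 V.
Stage 2 is itself unloaded: V_out = V_mid × R4/(R3+R4) = 6.187 × 15000/23280 = 3.99 V.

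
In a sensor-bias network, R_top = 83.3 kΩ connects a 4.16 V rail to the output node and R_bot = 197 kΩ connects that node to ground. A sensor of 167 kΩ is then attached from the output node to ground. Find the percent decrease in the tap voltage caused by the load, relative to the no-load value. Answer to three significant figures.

26.0 %

Unloaded V = 4.16 × 197/280.3 = 2.924 V.
Loaded: R_bot‖R_L = 90.38 kΩ, giving V = 4.16 × 90.38/173.7 = 2.165 V.
Drop = (2.924 − 2.165) / 2.924 = 26.0 %.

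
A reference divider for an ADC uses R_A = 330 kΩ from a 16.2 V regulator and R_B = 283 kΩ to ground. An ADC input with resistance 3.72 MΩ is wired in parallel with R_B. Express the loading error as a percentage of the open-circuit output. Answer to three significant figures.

The divider's output (Thévenin) resistance is R_A‖R_B = 152.3 kΩ.
Fractional drop under load = R_th/(R_th + R_L) = 152.3 / (152.3 + 3720) = 0.03934.
So the output falls by 3.93 %.

3.93 %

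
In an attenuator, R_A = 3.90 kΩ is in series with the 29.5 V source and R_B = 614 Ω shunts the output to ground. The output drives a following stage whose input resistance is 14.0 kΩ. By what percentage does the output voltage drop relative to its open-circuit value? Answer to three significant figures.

3.65 %

The divider's output (Thévenin) resistance is R_A‖R_B = 530.5 Ω.
Fractional drop under load = R_th/(R_th + R_L) = 530.5 / (530.5 + 14000) = 0.03651.
So the output falls by 3.65 %.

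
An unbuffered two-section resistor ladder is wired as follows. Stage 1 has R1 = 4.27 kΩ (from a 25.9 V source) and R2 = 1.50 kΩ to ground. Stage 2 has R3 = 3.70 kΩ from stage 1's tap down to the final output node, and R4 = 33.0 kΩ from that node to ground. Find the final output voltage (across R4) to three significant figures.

Stage 2 presents R3+R4 = 36.70 kΩ as a load on stage 1's tap.
Stage 1's lower leg becomes R2‖(R3+R4) = 1.441 kΩ, so V_mid = 25.9 × 1.441/5.711 = 6.535 V.
Stage 2 is itself unloaded: V_out = V_mid × R4/(R3+R4) = 6.535 × 33.0/36.70 = 5.88 V.

V_out ≈ 5.88 V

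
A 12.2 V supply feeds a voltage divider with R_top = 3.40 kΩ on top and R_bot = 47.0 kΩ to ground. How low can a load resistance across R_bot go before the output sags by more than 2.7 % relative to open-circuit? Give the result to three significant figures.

R_L(min) ≈ 114 kΩ

Output resistance R_th = R_top‖R_bot = (3.40 × 47.0)/50.40 = 3.171 kΩ.
The fractional drop is R_th/(R_th + R_L); requiring this ≤ 0.0270 gives R_L ≥ R_th(1/0.0270 − 1) = 3.171 × 36.04 = 114 kΩ.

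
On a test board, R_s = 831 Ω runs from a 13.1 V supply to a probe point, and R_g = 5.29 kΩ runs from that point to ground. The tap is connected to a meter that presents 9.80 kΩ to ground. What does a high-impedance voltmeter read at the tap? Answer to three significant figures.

V_out ≈ 10.5 V

The load sits in parallel with R_g: R_g‖R_L = (5290 × 9800) / (5290 + 9800) = 3436 Ω.
V_out = 13.1 × 3436 / (831 + 3436) = 13.1 × 3436/4267 = 10.5 V.
(Unloaded it would have been 11.3 V.)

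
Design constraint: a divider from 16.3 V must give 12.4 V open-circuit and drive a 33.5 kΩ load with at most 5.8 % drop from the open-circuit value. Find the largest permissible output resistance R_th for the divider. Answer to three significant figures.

Loading drop = R_th/(R_th + R_L) ≤ 0.0580, so R_th ≤ R_L · ε/(1−ε) = 33.5 kΩ × 0.0580/0.9420 = 2.06 kΩ.

R_th ≤ 2.06 kΩ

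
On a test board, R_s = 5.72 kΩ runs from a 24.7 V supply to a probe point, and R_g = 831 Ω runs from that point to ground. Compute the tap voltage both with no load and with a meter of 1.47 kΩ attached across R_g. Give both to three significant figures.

Unloaded: 3.13 V; loaded: 2.10 V

Open-circuit: V = 24.7 × 831/(5720 + 831) = 3.13 V.
With the load, R_g becomes R_g‖R_L = 530.9 Ω, so V = 24.7 × 530.9/6251 = 2.10 V.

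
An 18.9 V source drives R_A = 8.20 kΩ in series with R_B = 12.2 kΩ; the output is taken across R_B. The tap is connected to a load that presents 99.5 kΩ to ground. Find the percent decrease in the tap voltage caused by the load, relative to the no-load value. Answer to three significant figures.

4.70 %

The divider's output (Thévenin) resistance is R_A‖R_B = 4.904 kΩ.
Fractional drop under load = R_th/(R_th + R_L) = 4.904 / (4.904 + 99.5) = 0.04697.
So the output falls by 4.70 %.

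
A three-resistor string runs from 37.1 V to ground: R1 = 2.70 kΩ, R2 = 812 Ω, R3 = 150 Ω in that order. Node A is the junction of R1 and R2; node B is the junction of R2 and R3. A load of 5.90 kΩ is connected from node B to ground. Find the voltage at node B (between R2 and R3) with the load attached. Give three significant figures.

At node B, R3 is in parallel with the load: R3‖R_L = 146.3 Ω.
Below node A the resistance is R2 + (R3‖R_L) = 958.3 Ω, so V_A = 37.1 × 958.3/3658 = 9.718 V.
Then V_B = V_A × (R3‖R_L)/(R2 + R3‖R_L) = 9.718 × 146.3/958.3 = 1.48 V.

V ≈ 1.48 V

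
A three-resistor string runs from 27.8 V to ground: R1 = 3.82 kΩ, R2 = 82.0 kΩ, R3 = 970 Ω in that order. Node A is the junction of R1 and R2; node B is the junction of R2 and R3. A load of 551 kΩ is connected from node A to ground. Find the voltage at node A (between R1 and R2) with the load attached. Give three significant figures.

Below node A the series string R2+R3 = 82970 Ω sits in parallel with the 551000 Ω load: 72110 Ω.
V_A = 27.8 × 72110/(3820 + 72110) = 26.4 V.

V ≈ 26.4 V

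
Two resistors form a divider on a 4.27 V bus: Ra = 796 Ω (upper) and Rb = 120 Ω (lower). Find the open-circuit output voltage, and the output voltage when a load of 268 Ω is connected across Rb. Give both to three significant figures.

Open-circuit: V = 4.27 × 120/(796 + 120) = 0.559 V.
With the load, Rb becomes Rb‖R_L = 82.89 Ω, so V = 4.27 × 82.89/878.9 = 0.403 V.

Unloaded: 0.559 V; loaded: 0.403 V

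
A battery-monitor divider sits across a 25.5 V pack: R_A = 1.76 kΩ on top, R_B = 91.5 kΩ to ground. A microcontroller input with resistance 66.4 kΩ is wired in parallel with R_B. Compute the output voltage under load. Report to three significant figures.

V_out ≈ 24.4 V

The load sits in parallel with R_B: R_B‖R_L = (91.5 × 66.4) / (91.5 + 66.4) = 38.48 kΩ.
V_out = 25.5 × 38.48 / (1.76 + 38.48) = 25.5 × 38.48/40.24 = 24.4 V.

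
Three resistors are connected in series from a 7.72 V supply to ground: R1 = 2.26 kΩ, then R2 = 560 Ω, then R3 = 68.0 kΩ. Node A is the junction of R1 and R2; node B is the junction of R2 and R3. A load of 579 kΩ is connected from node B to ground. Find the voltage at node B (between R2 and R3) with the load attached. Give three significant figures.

At node B, R3 is in parallel with the load: R3‖R_L = 60850 Ω.
Below node A the resistance is R2 + (R3‖R_L) = 61410 Ω, so V_A = 7.72 × 61410/63670 = 7.446 V.
Then V_B = V_A × (R3‖R_L)/(R2 + R3‖R_L) = 7.446 × 60850/61410 = 7.38 V.

V ≈ 7.38 V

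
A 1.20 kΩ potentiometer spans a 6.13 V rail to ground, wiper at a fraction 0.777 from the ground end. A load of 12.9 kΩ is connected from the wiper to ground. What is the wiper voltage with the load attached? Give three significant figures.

V ≈ 4.69 V

The wiper splits the pot into (1−α)R = 267.6 Ω above and αR = 932.4 Ω below.
Lower section ‖ load = 869.5 Ω.
V_wiper = 6.13 × 869.5/(267.6 + 869.5) = 4.69 V.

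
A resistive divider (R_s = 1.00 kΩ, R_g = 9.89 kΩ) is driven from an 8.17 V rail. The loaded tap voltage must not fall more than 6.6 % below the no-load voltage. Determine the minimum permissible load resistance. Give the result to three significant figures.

Output resistance R_th = R_s‖R_g = (1000 × 9890)/10890 = 908.2 Ω.
The fractional drop is R_th/(R_th + R_L); requiring this ≤ 0.0660 gives R_L ≥ R_th(1/0.0660 − 1) = 908.2 × 14.15 = 12.9 kΩ.

R_L(min) ≈ 12.9 kΩ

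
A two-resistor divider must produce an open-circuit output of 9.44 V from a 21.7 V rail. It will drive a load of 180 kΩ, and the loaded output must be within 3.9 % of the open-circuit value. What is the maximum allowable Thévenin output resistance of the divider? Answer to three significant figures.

Loading drop = R_th/(R_th + R_L) ≤ 0.0390, so R_th ≤ R_L · ε/(1−ε) = 180 kΩ × 0.0390/0.9610 = 7.30 kΩ.
(Any R1, R2 with R2/(R1+R2) = 0.435 and R1‖R2 ≤ 7.30 kΩ will meet the spec.)

R_th ≤ 7.30 kΩ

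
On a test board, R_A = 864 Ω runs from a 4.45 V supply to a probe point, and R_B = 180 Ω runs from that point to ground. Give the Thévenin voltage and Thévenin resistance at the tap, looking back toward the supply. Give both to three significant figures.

V_th = 0.767 V, R_th = 149 Ω

V_th is the open-circuit tap voltage: 4.45 × 180/(864 + 180) = 0.767 V.
With the supply zeroed, R_A and R_B appear in parallel from the tap: R_th = R_A‖R_B = (864 × 180)/1044 = 149 Ω.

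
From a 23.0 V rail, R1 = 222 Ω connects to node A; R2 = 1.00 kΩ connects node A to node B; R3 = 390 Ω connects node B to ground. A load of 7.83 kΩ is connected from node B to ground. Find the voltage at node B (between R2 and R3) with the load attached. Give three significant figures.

At node B, R3 is in parallel with the load: R3‖R_L = 371.5 Ω.
Below node A the resistance is R2 + (R3‖R_L) = 1371 Ω, so V_A = 23.0 × 1371/1593 = 19.80 V.
Then V_B = V_A × (R3‖R_L)/(R2 + R3‖R_L) = 19.80 × 371.5/1371 = 5.36 V.

V ≈ 5.36 V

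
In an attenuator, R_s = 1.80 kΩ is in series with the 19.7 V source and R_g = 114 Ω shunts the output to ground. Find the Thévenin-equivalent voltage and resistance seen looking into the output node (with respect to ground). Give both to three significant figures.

V_th = 1.17 V, R_th = 107 Ω

V_th is the open-circuit tap voltage: 19.7 × 114/(1800 + 114) = 1.17 V.
With the supply zeroed, R_s and R_g appear in parallel from the tap: R_th = R_s‖R_g = (1800 × 114)/1914 = 107 Ω.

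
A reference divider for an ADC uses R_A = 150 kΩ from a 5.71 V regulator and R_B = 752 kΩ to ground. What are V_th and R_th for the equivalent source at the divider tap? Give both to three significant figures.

V_th is the open-circuit tap voltage: 5.71 × 752/(150 + 752) = 4.76 V.
With the supply zeroed, R_A and R_B appear in parallel from the tap: R_th = R_A‖R_B = (150 × 752)/902.0 = 125 kΩ.

V_th = 4.76 V, R_th = 125 kΩ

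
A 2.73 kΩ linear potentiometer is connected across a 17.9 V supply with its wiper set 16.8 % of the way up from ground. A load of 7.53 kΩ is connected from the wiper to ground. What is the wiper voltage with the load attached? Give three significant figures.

The wiper splits the pot into (1−α)R = 2271 Ω above and αR = 458.6 Ω below.
Lower section ‖ load = 432.3 Ω.
V_wiper = 17.9 × 432.3/(2271 + 432.3) = 2.86 V.

V ≈ 2.86 V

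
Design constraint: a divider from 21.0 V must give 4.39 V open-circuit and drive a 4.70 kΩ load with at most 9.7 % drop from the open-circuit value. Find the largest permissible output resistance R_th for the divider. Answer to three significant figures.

Loading drop = R_th/(R_th + R_L) ≤ 0.0970, so R_th ≤ R_L · ε/(1−ε) = 4.70 kΩ × 0.0970/0.9030 = 505 Ω.

R_th ≤ 505 Ω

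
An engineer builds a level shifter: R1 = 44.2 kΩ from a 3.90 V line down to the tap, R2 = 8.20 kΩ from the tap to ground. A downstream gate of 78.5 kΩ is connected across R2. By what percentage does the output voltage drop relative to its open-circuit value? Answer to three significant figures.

8.10 %

Unloaded V = 3.90 × 8.20/52.40 = 0.61031 V.
Loaded: R2‖R_L = 7.424 kΩ, giving V = 3.90 × 7.424/51.62 = 0.56088 V.
Drop = (0.61031 − 0.56088) / 0.61031 = 8.10 %.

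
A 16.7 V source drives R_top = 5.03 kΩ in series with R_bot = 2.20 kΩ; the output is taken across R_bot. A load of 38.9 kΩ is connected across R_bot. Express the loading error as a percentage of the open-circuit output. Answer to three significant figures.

3.79 %

The divider's output (Thévenin) resistance is R_top‖R_bot = 1.531 kΩ.
Fractional drop under load = R_th/(R_th + R_L) = 1.531 / (1.531 + 38.9) = 0.03786.
So the output falls by 3.79 %.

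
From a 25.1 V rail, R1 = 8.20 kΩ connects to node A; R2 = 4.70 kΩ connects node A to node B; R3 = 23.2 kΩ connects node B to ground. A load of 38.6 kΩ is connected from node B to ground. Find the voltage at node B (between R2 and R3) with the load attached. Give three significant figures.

V ≈ 13.3 V

At node B, R3 is in parallel with the load: R3‖R_L = 14.49 kΩ.
Below node A the resistance is R2 + (R3‖R_L) = 19.19 kΩ, so V_A = 25.1 × 19.19/27.39 = 17.59 V.
Then V_B = V_A × (R3‖R_L)/(R2 + R3‖R_L) = 17.59 × 14.49/19.19 = 13.3 V.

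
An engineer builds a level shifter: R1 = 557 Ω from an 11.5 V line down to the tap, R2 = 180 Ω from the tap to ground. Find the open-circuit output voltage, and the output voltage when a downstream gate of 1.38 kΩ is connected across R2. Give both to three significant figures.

Open-circuit: V = 11.5 × 180/(557 + 180) = 2.81 V.
With the load, R2 becomes R2‖R_L = 159.2 Ω, so V = 11.5 × 159.2/716.2 = 2.56 V.

Unloaded: 2.81 V; loaded: 2.56 V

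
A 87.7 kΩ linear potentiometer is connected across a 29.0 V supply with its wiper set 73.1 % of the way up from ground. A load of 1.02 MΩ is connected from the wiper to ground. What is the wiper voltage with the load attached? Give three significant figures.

The wiper splits the pot into (1−α)R = 23.59 kΩ above and αR = 64.11 kΩ below.
Lower section ‖ load = 60.32 kΩ.
V_wiper = 29.0 × 60.32/(23.59 + 60.32) = 20.8 V.

V ≈ 20.8 V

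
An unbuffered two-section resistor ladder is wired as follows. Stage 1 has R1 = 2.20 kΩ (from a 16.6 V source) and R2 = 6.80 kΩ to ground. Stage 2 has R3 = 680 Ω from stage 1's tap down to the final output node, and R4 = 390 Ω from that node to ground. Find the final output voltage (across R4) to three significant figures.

Stage 2 presents R3+R4 = 1070 Ω as a load on stage 1's tap.
Stage 1's lower leg becomes R2‖(R3+R4) = 924.5 Ω, so V_mid = 16.6 × 924.5/3125 = 4.912 V.
Stage 2 is itself unloaded: V_out = V_mid × R4/(R3+R4) = 4.912 × 390/1070 = 1.79 V.

V_out ≈ 1.79 V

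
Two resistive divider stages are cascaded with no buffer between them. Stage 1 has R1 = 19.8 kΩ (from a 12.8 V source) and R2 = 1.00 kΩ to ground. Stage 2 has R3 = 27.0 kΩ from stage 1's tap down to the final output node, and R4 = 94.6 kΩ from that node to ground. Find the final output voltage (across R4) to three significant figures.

V_out ≈ 0.475 V

Stage 2 presents R3+R4 = 121.6 kΩ as a load on stage 1's tap.
Stage 1's lower leg becomes R2‖(R3+R4) = 0.9918 kΩ, so V_mid = 12.8 × 0.9918/20.79 = 0.6106 V.
Stage 2 is itself unloaded: V_out = V_mid × R4/(R3+R4) = 0.6106 × 94.6/121.6 = 0.475 V.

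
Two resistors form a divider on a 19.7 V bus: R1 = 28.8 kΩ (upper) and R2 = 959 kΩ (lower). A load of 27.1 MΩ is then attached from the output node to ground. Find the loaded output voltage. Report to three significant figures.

V_out ≈ 19.1 V

The load sits in parallel with R2: R2‖R_L = (959 × 27100) / (959 + 27100) = 926.2 kΩ.
V_out = 19.7 × 926.2 / (28.8 + 926.2) = 19.7 × 926.2/955.0 = 19.1 V.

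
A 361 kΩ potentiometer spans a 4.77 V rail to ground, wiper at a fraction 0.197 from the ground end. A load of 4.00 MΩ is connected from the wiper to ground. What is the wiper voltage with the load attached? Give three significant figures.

The wiper splits the pot into (1−α)R = 289.9 kΩ above and αR = 71.12 kΩ below.
Lower section ‖ load = 69.87 kΩ.
V_wiper = 4.77 × 69.87/(289.9 + 69.87) = 0.926 V.

V ≈ 0.926 V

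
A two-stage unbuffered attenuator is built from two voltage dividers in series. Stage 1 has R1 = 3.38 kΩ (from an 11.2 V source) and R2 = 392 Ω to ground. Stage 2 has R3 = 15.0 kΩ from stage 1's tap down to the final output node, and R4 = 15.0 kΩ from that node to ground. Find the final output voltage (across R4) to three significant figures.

Stage 2 presents R3+R4 = 30000 Ω as a load on stage 1's tap.
Stage 1's lower leg becomes R2‖(R3+R4) = 386.9 Ω, so V_mid = 11.2 × 386.9/3767 = 1.150 V.
Stage 2 is itself unloaded: V_out = V_mid × R4/(R3+R4) = 1.150 × 15000/30000 = 0.575 V.

V_out ≈ 0.575 V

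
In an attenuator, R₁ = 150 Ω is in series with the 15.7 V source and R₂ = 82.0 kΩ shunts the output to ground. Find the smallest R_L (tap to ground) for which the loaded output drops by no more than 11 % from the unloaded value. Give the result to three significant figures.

R_L(min) ≈ 1.21 kΩ

Output resistance R_th = R₁‖R₂ = (150 × 82000)/82150 = 149.7 Ω.
The fractional drop is R_th/(R_th + R_L); requiring this ≤ 0.110 gives R_L ≥ R_th(1/0.110 − 1) = 149.7 × 8.091 = 1.21 kΩ.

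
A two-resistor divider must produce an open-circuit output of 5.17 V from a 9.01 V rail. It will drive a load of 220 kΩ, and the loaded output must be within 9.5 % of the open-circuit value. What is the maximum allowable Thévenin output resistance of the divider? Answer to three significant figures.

Loading drop = R_th/(R_th + R_L) ≤ 0.0950, so R_th ≤ R_L · ε/(1−ε) = 220 kΩ × 0.0950/0.9050 = 23.1 kΩ.
(Any R1, R2 with R2/(R1+R2) = 0.574 and R1‖R2 ≤ 23.1 kΩ will meet the spec.)

R_th ≤ 23.1 kΩ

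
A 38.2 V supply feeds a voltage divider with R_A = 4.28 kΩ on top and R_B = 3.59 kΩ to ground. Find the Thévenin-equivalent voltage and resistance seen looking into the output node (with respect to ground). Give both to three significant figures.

V_th is the open-circuit tap voltage: 38.2 × 3.59/(4.28 + 3.59) = 17.4 V.
With the supply zeroed, R_A and R_B appear in parallel from the tap: R_th = R_A‖R_B = (4.28 × 3.59)/7.870 = 1.95 kΩ.

V_th = 17.4 V, R_th = 1.95 kΩ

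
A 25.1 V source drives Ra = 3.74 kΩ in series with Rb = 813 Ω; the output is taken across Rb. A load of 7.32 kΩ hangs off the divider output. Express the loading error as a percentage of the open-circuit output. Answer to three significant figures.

Unloaded V = 25.1 × 813/4553 = 4.4819 V.
Loaded: Rb‖R_L = 731.7 Ω, giving V = 25.1 × 731.7/4472 = 4.1072 V.
Drop = (4.4819 − 4.1072) / 4.4819 = 8.36 %.

8.36 %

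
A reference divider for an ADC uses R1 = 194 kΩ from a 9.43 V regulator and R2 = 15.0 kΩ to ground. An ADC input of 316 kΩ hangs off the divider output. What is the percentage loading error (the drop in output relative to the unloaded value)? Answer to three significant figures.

The divider's output (Thévenin) resistance is R1‖R2 = 13.92 kΩ.
Fractional drop under load = R_th/(R_th + R_L) = 13.92 / (13.92 + 316) = 0.04220.
So the output falls by 4.22 %.

4.22 %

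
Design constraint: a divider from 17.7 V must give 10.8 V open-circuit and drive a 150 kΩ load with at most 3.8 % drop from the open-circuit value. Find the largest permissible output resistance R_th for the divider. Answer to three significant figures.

Loading drop = R_th/(R_th + R_L) ≤ 0.0380, so R_th ≤ R_L · ε/(1−ε) = 150 kΩ × 0.0380/0.9620 = 5.93 kΩ.
(Any R1, R2 with R2/(R1+R2) = 0.610 and R1‖R2 ≤ 5.93 kΩ will meet the spec.)

R_th ≤ 5.93 kΩ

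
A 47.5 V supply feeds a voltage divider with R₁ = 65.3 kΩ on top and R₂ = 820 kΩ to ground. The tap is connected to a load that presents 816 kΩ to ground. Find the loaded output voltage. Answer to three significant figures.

The load sits in parallel with R₂: R₂‖R_L = (820 × 816) / (820 + 816) = 409.0 kΩ.
V_out = 47.5 × 409.0 / (65.3 + 409.0) = 47.5 × 409.0/474.3 = 41.0 V.
(Unloaded it would have been 44.0 V.)

V_out ≈ 41.0 V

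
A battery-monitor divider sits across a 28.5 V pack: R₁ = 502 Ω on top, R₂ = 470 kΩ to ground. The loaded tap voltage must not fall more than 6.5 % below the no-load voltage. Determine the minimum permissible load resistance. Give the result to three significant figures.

Output resistance R_th = R₁‖R₂ = (502 × 470000)/470500 = 501.5 Ω.
The fractional drop is R_th/(R_th + R_L); requiring this ≤ 0.0650 gives R_L ≥ R_th(1/0.0650 − 1) = 501.5 × 14.38 = 7.21 kΩ.

R_L(min) ≈ 7.21 kΩ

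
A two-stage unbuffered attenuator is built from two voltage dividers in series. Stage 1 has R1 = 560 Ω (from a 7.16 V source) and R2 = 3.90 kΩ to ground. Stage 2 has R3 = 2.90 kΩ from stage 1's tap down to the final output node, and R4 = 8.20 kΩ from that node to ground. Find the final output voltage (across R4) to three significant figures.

Stage 2 presents R3+R4 = 11100 Ω as a load on stage 1's tap.
Stage 1's lower leg becomes R2‖(R3+R4) = 2886 Ω, so V_mid = 7.16 × 2886/3446 = 5.996 V.
Stage 2 is itself unloaded: V_out = V_mid × R4/(R3+R4) = 5.996 × 8200/11100 = 4.43 V.

V_out ≈ 4.43 V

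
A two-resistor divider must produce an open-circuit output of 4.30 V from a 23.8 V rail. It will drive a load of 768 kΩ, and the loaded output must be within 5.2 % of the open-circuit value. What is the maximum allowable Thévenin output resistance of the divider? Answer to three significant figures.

R_th ≤ 42.1 kΩ

Loading drop = R_th/(R_th + R_L) ≤ 0.0520, so R_th ≤ R_L · ε/(1−ε) = 768 kΩ × 0.0520/0.9480 = 42.1 kΩ.
(Any R1, R2 with R2/(R1+R2) = 0.181 and R1‖R2 ≤ 42.1 kΩ will meet the spec.)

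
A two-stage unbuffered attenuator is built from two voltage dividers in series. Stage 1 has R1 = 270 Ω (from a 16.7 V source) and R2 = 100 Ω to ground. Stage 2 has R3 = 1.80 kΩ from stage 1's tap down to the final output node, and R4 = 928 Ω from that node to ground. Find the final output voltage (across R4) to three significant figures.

Stage 2 presents R3+R4 = 2728 Ω as a load on stage 1's tap.
Stage 1's lower leg becomes R2‖(R3+R4) = 96.46 Ω, so V_mid = 16.7 × 96.46/366.5 = 4.396 V.
Stage 2 is itself unloaded: V_out = V_mid × R4/(R3+R4) = 4.396 × 928/2728 = 1.50 V.

V_out ≈ 1.50 V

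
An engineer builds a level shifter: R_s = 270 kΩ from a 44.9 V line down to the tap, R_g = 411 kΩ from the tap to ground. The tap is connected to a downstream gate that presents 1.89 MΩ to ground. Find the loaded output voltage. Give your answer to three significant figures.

The load sits in parallel with R_g: R_g‖R_L = (411 × 1890) / (411 + 1890) = 337.6 kΩ.
V_out = 44.9 × 337.6 / (270 + 337.6) = 44.9 × 337.6/607.6 = 24.9 V.
(Unloaded it would have been 27.1 V.)

V_out ≈ 24.9 V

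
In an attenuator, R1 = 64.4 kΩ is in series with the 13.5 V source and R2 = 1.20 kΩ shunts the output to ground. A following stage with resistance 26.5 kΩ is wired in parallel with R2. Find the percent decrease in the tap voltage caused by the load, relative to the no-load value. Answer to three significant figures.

The divider's output (Thévenin) resistance is R1‖R2 = 1.178 kΩ.
Fractional drop under load = R_th/(R_th + R_L) = 1.178 / (1.178 + 26.5) = 0.04256.
So the output falls by 4.26 %.

4.26 %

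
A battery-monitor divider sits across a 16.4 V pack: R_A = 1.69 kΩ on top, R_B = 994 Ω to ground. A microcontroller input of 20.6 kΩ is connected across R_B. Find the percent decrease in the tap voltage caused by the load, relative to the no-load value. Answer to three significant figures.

The divider's output (Thévenin) resistance is R_A‖R_B = 625.9 Ω.
Fractional drop under load = R_th/(R_th + R_L) = 625.9 / (625.9 + 20600) = 0.02949.
So the output falls by 2.95 %.

2.95 %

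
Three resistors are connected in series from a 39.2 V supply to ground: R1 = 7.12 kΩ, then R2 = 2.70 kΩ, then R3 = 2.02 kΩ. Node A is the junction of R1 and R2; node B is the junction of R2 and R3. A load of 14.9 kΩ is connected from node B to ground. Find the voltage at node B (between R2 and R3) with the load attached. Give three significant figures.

At node B, R3 is in parallel with the load: R3‖R_L = 1.779 kΩ.
Below node A the resistance is R2 + (R3‖R_L) = 4.479 kΩ, so V_A = 39.2 × 4.479/11.60 = 15.14 V.
Then V_B = V_A × (R3‖R_L)/(R2 + R3‖R_L) = 15.14 × 1.779/4.479 = 6.01 V.

V ≈ 6.01 V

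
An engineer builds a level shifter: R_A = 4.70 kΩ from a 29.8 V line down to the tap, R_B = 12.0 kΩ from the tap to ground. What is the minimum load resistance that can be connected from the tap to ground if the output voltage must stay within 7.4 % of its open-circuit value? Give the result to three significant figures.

R_L(min) ≈ 42.3 kΩ

Output resistance R_th = R_A‖R_B = (4.70 × 12.0)/16.70 = 3.377 kΩ.
The fractional drop is R_th/(R_th + R_L); requiring this ≤ 0.0740 gives R_L ≥ R_th(1/0.0740 − 1) = 3.377 × 12.51 = 42.3 kΩ.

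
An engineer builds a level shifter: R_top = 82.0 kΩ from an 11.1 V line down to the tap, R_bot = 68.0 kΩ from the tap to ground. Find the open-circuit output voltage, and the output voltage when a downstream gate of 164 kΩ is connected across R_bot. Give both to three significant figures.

Open-circuit: V = 11.1 × 68.0/(82.0 + 68.0) = 5.03 V.
With the load, R_bot becomes R_bot‖R_L = 48.07 kΩ, so V = 11.1 × 48.07/130.1 = 4.10 V.

Unloaded: 5.03 V; loaded: 4.10 V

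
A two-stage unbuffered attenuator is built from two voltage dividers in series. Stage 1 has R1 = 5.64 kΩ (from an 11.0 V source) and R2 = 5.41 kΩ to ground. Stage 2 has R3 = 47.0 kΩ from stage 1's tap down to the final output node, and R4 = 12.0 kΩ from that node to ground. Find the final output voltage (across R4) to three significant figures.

Stage 2 presents R3+R4 = 59.00 kΩ as a load on stage 1's tap.
Stage 1's lower leg becomes R2‖(R3+R4) = 4.956 kΩ, so V_mid = 11.0 × 4.956/10.60 = 5.145 V.
Stage 2 is itself unloaded: V_out = V_mid × R4/(R3+R4) = 5.145 × 12.0/59.00 = 1.05 V.

V_out ≈ 1.05 V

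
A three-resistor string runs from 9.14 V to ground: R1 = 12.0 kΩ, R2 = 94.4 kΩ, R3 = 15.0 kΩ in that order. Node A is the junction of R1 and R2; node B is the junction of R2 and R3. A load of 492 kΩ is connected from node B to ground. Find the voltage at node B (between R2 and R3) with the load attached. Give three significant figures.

V ≈ 1.10 V

At node B, R3 is in parallel with the load: R3‖R_L = 14.56 kΩ.
Below node A the resistance is R2 + (R3‖R_L) = 109.0 kΩ, so V_A = 9.14 × 109.0/121.0 = 8.233 V.
Then V_B = V_A × (R3‖R_L)/(R2 + R3‖R_L) = 8.233 × 14.56/109.0 = 1.10 V.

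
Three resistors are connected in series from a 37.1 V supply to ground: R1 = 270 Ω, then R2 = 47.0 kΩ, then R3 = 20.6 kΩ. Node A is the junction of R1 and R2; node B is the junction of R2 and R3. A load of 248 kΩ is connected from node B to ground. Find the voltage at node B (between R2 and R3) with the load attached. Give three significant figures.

V ≈ 10.6 V

At node B, R3 is in parallel with the load: R3‖R_L = 19020 Ω.
Below node A the resistance is R2 + (R3‖R_L) = 66020 Ω, so V_A = 37.1 × 66020/66290 = 36.95 V.
Then V_B = V_A × (R3‖R_L)/(R2 + R3‖R_L) = 36.95 × 19020/66020 = 10.6 V.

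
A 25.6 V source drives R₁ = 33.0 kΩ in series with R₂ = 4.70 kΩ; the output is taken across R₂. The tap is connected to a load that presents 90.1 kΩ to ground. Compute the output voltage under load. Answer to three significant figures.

The load sits in parallel with R₂: R₂‖R_L = (4.70 × 90.1) / (4.70 + 90.1) = 4.467 kΩ.
V_out = 25.6 × 4.467 / (33.0 + 4.467) = 25.6 × 4.467/37.47 = 3.05 V.

V_out ≈ 3.05 V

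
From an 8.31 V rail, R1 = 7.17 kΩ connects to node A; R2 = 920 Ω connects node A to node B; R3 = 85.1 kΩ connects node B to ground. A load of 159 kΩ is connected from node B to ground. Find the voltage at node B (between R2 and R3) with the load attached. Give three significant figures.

V ≈ 7.25 V

At node B, R3 is in parallel with the load: R3‖R_L = 55430 Ω.
Below node A the resistance is R2 + (R3‖R_L) = 56350 Ω, so V_A = 8.31 × 56350/63520 = 7.372 V.
Then V_B = V_A × (R3‖R_L)/(R2 + R3‖R_L) = 7.372 × 55430/56350 = 7.25 V.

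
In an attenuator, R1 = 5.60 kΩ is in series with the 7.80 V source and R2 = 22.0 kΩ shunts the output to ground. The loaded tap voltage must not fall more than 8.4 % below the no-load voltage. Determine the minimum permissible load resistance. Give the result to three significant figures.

R_L(min) ≈ 48.7 kΩ

Output resistance R_th = R1‖R2 = (5.60 × 22.0)/27.60 = 4.464 kΩ.
The fractional drop is R_th/(R_th + R_L); requiring this ≤ 0.0840 gives R_L ≥ R_th(1/0.0840 − 1) = 4.464 × 10.90 = 48.7 kΩ.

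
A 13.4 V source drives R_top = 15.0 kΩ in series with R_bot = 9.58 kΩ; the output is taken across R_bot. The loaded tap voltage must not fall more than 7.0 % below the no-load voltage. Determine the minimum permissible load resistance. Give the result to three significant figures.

R_L(min) ≈ 77.7 kΩ

Output resistance R_th = R_top‖R_bot = (15.0 × 9.58)/24.58 = 5.846 kΩ.
The fractional drop is R_th/(R_th + R_L); requiring this ≤ 0.0700 gives R_L ≥ R_th(1/0.0700 − 1) = 5.846 × 13.29 = 77.7 kΩ.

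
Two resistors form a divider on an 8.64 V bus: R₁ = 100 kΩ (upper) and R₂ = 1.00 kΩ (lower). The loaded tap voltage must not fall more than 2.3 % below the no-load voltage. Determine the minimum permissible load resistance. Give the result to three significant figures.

Output resistance R_th = R₁‖R₂ = (100000 × 1000)/101000 = 990.1 Ω.
The fractional drop is R_th/(R_th + R_L); requiring this ≤ 0.0230 gives R_L ≥ R_th(1/0.0230 − 1) = 990.1 × 42.48 = 42.1 kΩ.

R_L(min) ≈ 42.1 kΩ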